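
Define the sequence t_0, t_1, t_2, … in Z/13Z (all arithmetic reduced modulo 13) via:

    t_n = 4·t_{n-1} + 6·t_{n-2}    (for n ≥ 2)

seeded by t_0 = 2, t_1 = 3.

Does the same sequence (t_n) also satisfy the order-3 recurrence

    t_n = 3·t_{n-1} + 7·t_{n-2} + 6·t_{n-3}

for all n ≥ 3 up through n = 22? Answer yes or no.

no

Terms t_0..t_22: 2, 3, 11, 10, 2, 3, 11, 10, 2, 3, 11, 10, 2, 3, 11, 10, 2, 3, 11, 10, 2, 3, 11
n=3: candidate gives 1, actual t_3 = 10 ✗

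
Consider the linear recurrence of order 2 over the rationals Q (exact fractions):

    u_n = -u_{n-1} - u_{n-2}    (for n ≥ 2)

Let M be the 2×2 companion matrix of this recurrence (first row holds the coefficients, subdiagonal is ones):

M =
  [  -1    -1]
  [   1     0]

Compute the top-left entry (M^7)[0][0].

-1

(M^7)[0][0] is the top entry after applying M 7 times to the unit state (1, 0). Equivalently it is h_{8} for the auxiliary sequence (h_n) obeying the same recurrence with h_1 = 1 and h_i = 0 for 0 ≤ i < 1:
h_2 = -1·1 + -1·0 = -1
h_3 = -1·-1 + -1·1 = 0
h_4 = -1·0 + -1·-1 = 1
(h_3, h_4) = (0, 1) = (h_0, h_1), so the sequence has period 3.
8 ≡ 2 (mod 3), hence h_8 = h_2 = -1.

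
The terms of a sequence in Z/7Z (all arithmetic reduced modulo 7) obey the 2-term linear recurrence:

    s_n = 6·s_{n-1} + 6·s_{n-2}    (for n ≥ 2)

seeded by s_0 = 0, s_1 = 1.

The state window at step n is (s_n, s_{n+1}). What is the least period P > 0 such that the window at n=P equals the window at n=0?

n=0: window = (0, 1)
n=1: window = (1, 6)
n=2: window = (6, 0)
n=3: window = (0, 1)
window at n=3 equals window at n=0 → period = 3

3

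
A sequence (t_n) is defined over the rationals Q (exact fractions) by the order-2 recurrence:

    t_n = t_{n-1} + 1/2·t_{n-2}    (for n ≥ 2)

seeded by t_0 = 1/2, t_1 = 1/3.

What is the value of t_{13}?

t_2 = 1·1/3 + 1/2·1/2 = 7/12
t_3 = 1·7/12 + 1/2·1/3 = 3/4
t_4 = 1·3/4 + 1/2·7/12 = 25/24
t_5 = 1·25/24 + 1/2·3/4 = 17/12
t_6 = 1·17/12 + 1/2·25/24 = 31/16
t_7 = 1·31/16 + 1/2·17/12 = 127/48
t_8 = 1·127/48 + 1/2·31/16 = 347/96
t_9 = 1·347/96 + 1/2·127/48 = 79/16
t_10 = 1·79/16 + 1/2·347/96 = 1295/192
t_11 = 1·1295/192 + 1/2·79/16 = 1769/192
t_12 = 1·1769/192 + 1/2·1295/192 = 1611/128
t_13 = 1·1611/128 + 1/2·1769/192 = 3301/192

3301/192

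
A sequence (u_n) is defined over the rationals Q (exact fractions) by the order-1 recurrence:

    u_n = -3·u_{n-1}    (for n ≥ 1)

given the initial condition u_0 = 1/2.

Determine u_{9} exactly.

-19683/2

u_1 = -3·1/2 = -3/2
u_2 = -3·-3/2 = 9/2
u_3 = -3·9/2 = -27/2
u_4 = -3·-27/2 = 81/2
u_5 = -3·81/2 = -243/2
u_6 = -3·-243/2 = 729/2
u_7 = -3·729/2 = -2187/2
u_8 = -3·-2187/2 = 6561/2
u_9 = -3·6561/2 = -19683/2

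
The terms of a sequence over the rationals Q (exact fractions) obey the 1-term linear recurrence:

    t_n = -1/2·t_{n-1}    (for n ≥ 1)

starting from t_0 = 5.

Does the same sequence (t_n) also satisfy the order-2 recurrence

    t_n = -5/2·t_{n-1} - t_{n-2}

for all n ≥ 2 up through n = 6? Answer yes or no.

yes

Terms t_0..t_6: 5, -5/2, 5/4, -5/8, 5/16, -5/32, 5/64
n=2: candidate gives 5/4, actual t_2 = 5/4 ✓
n=3: candidate gives -5/8, actual t_3 = -5/8 ✓
n=4: candidate gives 5/16, actual t_4 = 5/16 ✓
n=5: candidate gives -5/32, actual t_5 = -5/32 ✓
n=6: candidate gives 5/64, actual t_6 = 5/64 ✓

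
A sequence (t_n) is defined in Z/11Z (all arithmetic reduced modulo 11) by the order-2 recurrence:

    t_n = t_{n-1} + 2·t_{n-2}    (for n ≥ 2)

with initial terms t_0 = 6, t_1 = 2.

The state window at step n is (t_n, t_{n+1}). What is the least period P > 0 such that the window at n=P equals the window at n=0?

10

n=0: window = (6, 2)
n=1: window = (2, 3)
n=2: window = (3, 7)
n=3: window = (7, 2)
n=4: window = (2, 5)
n=5: window = (5, 9)
n=6: window = (9, 8)
n=7: window = (8, 4)
n=8: window = (4, 9)
n=9: window = (9, 6)
n=10: window = (6, 2)
window at n=10 equals window at n=0 → period = 10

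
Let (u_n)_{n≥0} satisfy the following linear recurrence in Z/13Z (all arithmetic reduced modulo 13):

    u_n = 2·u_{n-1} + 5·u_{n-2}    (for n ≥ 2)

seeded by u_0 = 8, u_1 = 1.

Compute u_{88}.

u_2 = 2·1 + 5·8 = 3
u_3 = 2·3 + 5·1 = 11
u_4 = 2·11 + 5·3 = 11
u_5 = 2·11 + 5·11 = 12
u_6 = 2·12 + 5·11 = 1
u_7 = 2·1 + 5·12 = 10
u_8 = 2·10 + 5·1 = 12
u_9 = 2·12 + 5·10 = 9
u_10 = 2·9 + 5·12 = 0
u_11 = 2·0 + 5·9 = 6
u_12 = 2·6 + 5·0 = 12
u_13 = 2·12 + 5·6 = 2
u_14 = 2·2 + 5·12 = 12
u_15 = 2·12 + 5·2 = 8
u_16 = 2·8 + 5·12 = 11
u_17 = 2·11 + 5·8 = 10
u_18 = 2·10 + 5·11 = 10
u_19 = 2·10 + 5·10 = 5
u_20 = 2·5 + 5·10 = 8
u_21 = 2·8 + 5·5 = 2
u_22 = 2·2 + 5·8 = 5
u_23 = 2·5 + 5·2 = 7
u_24 = 2·7 + 5·5 = 0
u_25 = 2·0 + 5·7 = 9
u_26 = 2·9 + 5·0 = 5
u_27 = 2·5 + 5·9 = 3
u_28 = 2·3 + 5·5 = 5
u_29 = 2·5 + 5·3 = 12
u_30 = 2·12 + 5·5 = 10
u_31 = 2·10 + 5·12 = 2
u_32 = 2·2 + 5·10 = 2
u_33 = 2·2 + 5·2 = 1
u_34 = 2·1 + 5·2 = 12
u_35 = 2·12 + 5·1 = 3
u_36 = 2·3 + 5·12 = 1
u_37 = 2·1 + 5·3 = 4
u_38 = 2·4 + 5·1 = 0
u_39 = 2·0 + 5·4 = 7
u_40 = 2·7 + 5·0 = 1
u_41 = 2·1 + 5·7 = 11
u_42 = 2·11 + 5·1 = 1
u_43 = 2·1 + 5·11 = 5
u_44 = 2·5 + 5·1 = 2
u_45 = 2·2 + 5·5 = 3
u_46 = 2·3 + 5·2 = 3
u_47 = 2·3 + 5·3 = 8
u_48 = 2·8 + 5·3 = 5
u_49 = 2·5 + 5·8 = 11
u_50 = 2·11 + 5·5 = 8
u_51 = 2·8 + 5·11 = 6
u_52 = 2·6 + 5·8 = 0
u_53 = 2·0 + 5·6 = 4
u_54 = 2·4 + 5·0 = 8
u_55 = 2·8 + 5·4 = 10
u_56 = 2·10 + 5·8 = 8
u_57 = 2·8 + 5·10 = 1
u_58 = 2·1 + 5·8 = 3
u_59 = 2·3 + 5·1 = 11
u_60 = 2·11 + 5·3 = 11
u_61 = 2·11 + 5·11 = 12
u_62 = 2·12 + 5·11 = 1
u_63 = 2·1 + 5·12 = 10
u_64 = 2·10 + 5·1 = 12
u_65 = 2·12 + 5·10 = 9
u_66 = 2·9 + 5·12 = 0
u_67 = 2·0 + 5·9 = 6
u_68 = 2·6 + 5·0 = 12
u_69 = 2·12 + 5·6 = 2
u_70 = 2·2 + 5·12 = 12
u_71 = 2·12 + 5·2 = 8
u_72 = 2·8 + 5·12 = 11
u_73 = 2·11 + 5·8 = 10
u_74 = 2·10 + 5·11 = 10
u_75 = 2·10 + 5·10 = 5
u_76 = 2·5 + 5·10 = 8
u_77 = 2·8 + 5·5 = 2
u_78 = 2·2 + 5·8 = 5
u_79 = 2·5 + 5·2 = 7
u_80 = 2·7 + 5·5 = 0
u_81 = 2·0 + 5·7 = 9
u_82 = 2·9 + 5·0 = 5
u_83 = 2·5 + 5·9 = 3
u_84 = 2·3 + 5·5 = 5
u_85 = 2·5 + 5·3 = 12
u_86 = 2·12 + 5·5 = 10
u_87 = 2·10 + 5·12 = 2
u_88 = 2·2 + 5·10 = 2

2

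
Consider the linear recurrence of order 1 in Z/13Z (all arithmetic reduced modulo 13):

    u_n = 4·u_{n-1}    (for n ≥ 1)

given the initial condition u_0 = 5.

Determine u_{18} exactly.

5

u_1 = 4·5 = 7
u_2 = 4·7 = 2
u_3 = 4·2 = 8
u_4 = 4·8 = 6
u_5 = 4·6 = 11
u_6 = 4·11 = 5
(u_6) = (5) = (u_0), so the sequence has period 6.
18 ≡ 0 (mod 6), hence u_18 = u_0 = 5.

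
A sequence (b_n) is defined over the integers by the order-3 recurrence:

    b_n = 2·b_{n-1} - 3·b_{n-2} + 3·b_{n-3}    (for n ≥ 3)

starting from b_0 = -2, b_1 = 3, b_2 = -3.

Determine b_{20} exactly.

b_3 = 2·-3 + -3·3 + 3·-2 = -21
b_4 = 2·-21 + -3·-3 + 3·3 = -24
b_5 = 2·-24 + -3·-21 + 3·-3 = 6
b_6 = 2·6 + -3·-24 + 3·-21 = 21
b_7 = 2·21 + -3·6 + 3·-24 = -48
b_8 = 2·-48 + -3·21 + 3·6 = -141
b_9 = 2·-141 + -3·-48 + 3·21 = -75
b_10 = 2·-75 + -3·-141 + 3·-48 = 129
b_11 = 2·129 + -3·-75 + 3·-141 = 60
b_12 = 2·60 + -3·129 + 3·-75 = -492
b_13 = 2·-492 + -3·60 + 3·129 = -777
b_14 = 2·-777 + -3·-492 + 3·60 = 102
b_15 = 2·102 + -3·-777 + 3·-492 = 1059
b_16 = 2·1059 + -3·102 + 3·-777 = -519
b_17 = 2·-519 + -3·1059 + 3·102 = -3909
b_18 = 2·-3909 + -3·-519 + 3·1059 = -3084
b_19 = 2·-3084 + -3·-3909 + 3·-519 = 4002
b_20 = 2·4002 + -3·-3084 + 3·-3909 = 5529

5529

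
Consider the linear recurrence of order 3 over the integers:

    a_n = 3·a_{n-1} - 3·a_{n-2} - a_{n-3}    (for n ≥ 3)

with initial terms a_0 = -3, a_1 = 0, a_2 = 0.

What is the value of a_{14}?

a_3 = 3·0 + -3·0 + -1·-3 = 3
a_4 = 3·3 + -3·0 + -1·0 = 9
a_5 = 3·9 + -3·3 + -1·0 = 18
a_6 = 3·18 + -3·9 + -1·3 = 24
a_7 = 3·24 + -3·18 + -1·9 = 9
a_8 = 3·9 + -3·24 + -1·18 = -63
a_9 = 3·-63 + -3·9 + -1·24 = -240
a_10 = 3·-240 + -3·-63 + -1·9 = -540
a_11 = 3·-540 + -3·-240 + -1·-63 = -837
a_12 = 3·-837 + -3·-540 + -1·-240 = -651
a_13 = 3·-651 + -3·-837 + -1·-540 = 1098
a_14 = 3·1098 + -3·-651 + -1·-837 = 6084

6084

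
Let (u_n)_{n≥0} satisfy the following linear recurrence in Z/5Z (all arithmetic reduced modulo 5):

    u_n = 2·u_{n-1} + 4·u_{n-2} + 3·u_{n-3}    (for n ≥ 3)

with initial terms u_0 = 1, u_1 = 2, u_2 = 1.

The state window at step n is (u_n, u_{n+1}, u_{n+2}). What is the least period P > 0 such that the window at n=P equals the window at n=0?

124

n=0: window = (1, 2, 1)
n=1: window = (2, 1, 3)
n=2: window = (1, 3, 1)
n=3: window = (3, 1, 2)
n=4: window = (1, 2, 2)
n=5: window = (2, 2, 0)
n=6: window = (2, 0, 4)
n=7: window = (0, 4, 4)
n=8: window = (4, 4, 4)
n=9: window = (4, 4, 1)
n=10: window = (4, 1, 0)
n=11: window = (1, 0, 1)
n=12: window = (0, 1, 0)
n=13: window = (1, 0, 4)
n=14: window = (0, 4, 1)
n=15: window = (4, 1, 3)
n=16: window = (1, 3, 2)
n=17: window = (3, 2, 4)
n=18: window = (2, 4, 0)
n=19: window = (4, 0, 2)
n=20: window = (0, 2, 1)
n=21: window = (2, 1, 0)
n=22: window = (1, 0, 0)
n=23: window = (0, 0, 3)
n=24: window = (0, 3, 1)
n=25: window = (3, 1, 4)
n=26: window = (1, 4, 1)
n=27: window = (4, 1, 1)
n=28: window = (1, 1, 3)
n=29: window = (1, 3, 3)
n=30: window = (3, 3, 1)
n=31: window = (3, 1, 3)
n=32: window = (1, 3, 4)
n=33: window = (3, 4, 3)
n=34: window = (4, 3, 1)
n=35: window = (3, 1, 1)
n=36: window = (1, 1, 0)
n=37: window = (1, 0, 2)
n=38: window = (0, 2, 2)
n=39: window = (2, 2, 2)
n=40: window = (2, 2, 3)
…
n=122: window = (2, 1, 1)
n=123: window = (1, 1, 2)
n=124: window = (1, 2, 1)
window at n=124 equals window at n=0 → period = 124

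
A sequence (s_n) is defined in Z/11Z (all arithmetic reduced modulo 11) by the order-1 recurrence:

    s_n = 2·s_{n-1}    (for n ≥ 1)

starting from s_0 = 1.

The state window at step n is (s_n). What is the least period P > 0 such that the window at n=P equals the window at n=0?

10

n=0: window = (1)
n=1: window = (2)
n=2: window = (4)
n=3: window = (8)
n=4: window = (5)
n=5: window = (10)
n=6: window = (9)
n=7: window = (7)
n=8: window = (3)
n=9: window = (6)
n=10: window = (1)
window at n=10 equals window at n=0 → period = 10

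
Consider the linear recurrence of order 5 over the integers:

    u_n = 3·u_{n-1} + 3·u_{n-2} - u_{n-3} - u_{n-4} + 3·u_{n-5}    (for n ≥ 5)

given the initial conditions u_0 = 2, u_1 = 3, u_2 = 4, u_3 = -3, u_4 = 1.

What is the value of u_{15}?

-1420403

u_5 = 3·1 + 3·-3 + -1·4 + -1·3 + 3·2 = -7
u_6 = 3·-7 + 3·1 + -1·-3 + -1·4 + 3·3 = -10
u_7 = 3·-10 + 3·-7 + -1·1 + -1·-3 + 3·4 = -37
u_8 = 3·-37 + 3·-10 + -1·-7 + -1·1 + 3·-3 = -144
u_9 = 3·-144 + 3·-37 + -1·-10 + -1·-7 + 3·1 = -523
u_10 = 3·-523 + 3·-144 + -1·-37 + -1·-10 + 3·-7 = -1975
u_11 = 3·-1975 + 3·-523 + -1·-144 + -1·-37 + 3·-10 = -7343
u_12 = 3·-7343 + 3·-1975 + -1·-523 + -1·-144 + 3·-37 = -27398
u_13 = 3·-27398 + 3·-7343 + -1·-1975 + -1·-523 + 3·-144 = -102157
u_14 = 3·-102157 + 3·-27398 + -1·-7343 + -1·-1975 + 3·-523 = -380916
u_15 = 3·-380916 + 3·-102157 + -1·-27398 + -1·-7343 + 3·-1975 = -1420403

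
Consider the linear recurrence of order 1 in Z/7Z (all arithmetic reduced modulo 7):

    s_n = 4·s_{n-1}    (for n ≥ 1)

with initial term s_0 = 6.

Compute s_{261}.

6

s_1 = 4·6 = 3
s_2 = 4·3 = 5
s_3 = 4·5 = 6
(s_3) = (6) = (s_0), so the sequence has period 3.
261 ≡ 0 (mod 3), hence s_261 = s_0 = 6.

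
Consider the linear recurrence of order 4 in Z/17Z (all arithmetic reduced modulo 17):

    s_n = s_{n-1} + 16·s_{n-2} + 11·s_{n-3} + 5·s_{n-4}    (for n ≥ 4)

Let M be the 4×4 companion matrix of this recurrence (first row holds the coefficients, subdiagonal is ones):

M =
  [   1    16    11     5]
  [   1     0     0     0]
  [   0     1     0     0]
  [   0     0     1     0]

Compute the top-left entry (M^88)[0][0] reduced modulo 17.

(M^88)[0][0] is the top entry after applying M 88 times to the unit state (1, 0, 0, 0). Equivalently it is h_{91} for the auxiliary sequence (h_n) obeying the same recurrence with h_3 = 1 and h_i = 0 for 0 ≤ i < 3:
h_4 = 1·1 + 16·0 + 11·0 + 5·0 = 1
h_5 = 1·1 + 16·1 + 11·0 + 5·0 = 0
h_6 = 1·0 + 16·1 + 11·1 + 5·0 = 10
h_7 = 1·10 + 16·0 + 11·1 + 5·1 = 9
h_8 = 1·9 + 16·10 + 11·0 + 5·1 = 4
h_9 = 1·4 + 16·9 + 11·10 + 5·0 = 3
h_10 = 1·3 + 16·4 + 11·9 + 5·10 = 12
h_11 = 1·12 + 16·3 + 11·4 + 5·9 = 13
h_12 = 1·13 + 16·12 + 11·3 + 5·4 = 3
h_13 = 1·3 + 16·13 + 11·12 + 5·3 = 1
h_14 = 1·1 + 16·3 + 11·13 + 5·12 = 14
h_15 = 1·14 + 16·1 + 11·3 + 5·13 = 9
h_16 = 1·9 + 16·14 + 11·1 + 5·3 = 4
h_17 = 1·4 + 16·9 + 11·14 + 5·1 = 1
h_18 = 1·1 + 16·4 + 11·9 + 5·14 = 13
h_19 = 1·13 + 16·1 + 11·4 + 5·9 = 16
h_20 = 1·16 + 16·13 + 11·1 + 5·4 = 0
h_21 = 1·0 + 16·16 + 11·13 + 5·1 = 13
h_22 = 1·13 + 16·0 + 11·16 + 5·13 = 16
h_23 = 1·16 + 16·13 + 11·0 + 5·16 = 15
h_24 = 1·15 + 16·16 + 11·13 + 5·0 = 6
h_25 = 1·6 + 16·15 + 11·16 + 5·13 = 11
h_26 = 1·11 + 16·6 + 11·15 + 5·16 = 12
h_27 = 1·12 + 16·11 + 11·6 + 5·15 = 6
h_28 = 1·6 + 16·12 + 11·11 + 5·6 = 9
h_29 = 1·9 + 16·6 + 11·12 + 5·11 = 3
h_30 = 1·3 + 16·9 + 11·6 + 5·12 = 1
h_31 = 1·1 + 16·3 + 11·9 + 5·6 = 8
h_32 = 1·8 + 16·1 + 11·3 + 5·9 = 0
h_33 = 1·0 + 16·8 + 11·1 + 5·3 = 1
h_34 = 1·1 + 16·0 + 11·8 + 5·1 = 9
h_35 = 1·9 + 16·1 + 11·0 + 5·8 = 14
h_36 = 1·14 + 16·9 + 11·1 + 5·0 = 16
h_37 = 1·16 + 16·14 + 11·9 + 5·1 = 4
h_38 = 1·4 + 16·16 + 11·14 + 5·9 = 0
h_39 = 1·0 + 16·4 + 11·16 + 5·14 = 4
h_40 = 1·4 + 16·0 + 11·4 + 5·16 = 9
h_41 = 1·9 + 16·4 + 11·0 + 5·4 = 8
h_42 = 1·8 + 16·9 + 11·4 + 5·0 = 9
h_43 = 1·9 + 16·8 + 11·9 + 5·4 = 1
h_44 = 1·1 + 16·9 + 11·8 + 5·9 = 6
h_45 = 1·6 + 16·1 + 11·9 + 5·8 = 8
h_46 = 1·8 + 16·6 + 11·1 + 5·9 = 7
h_47 = 1·7 + 16·8 + 11·6 + 5·1 = 2
h_48 = 1·2 + 16·7 + 11·8 + 5·6 = 11
h_49 = 1·11 + 16·2 + 11·7 + 5·8 = 7
h_50 = 1·7 + 16·11 + 11·2 + 5·7 = 2
h_51 = 1·2 + 16·7 + 11·11 + 5·2 = 7
h_52 = 1·7 + 16·2 + 11·7 + 5·11 = 1
h_53 = 1·1 + 16·7 + 11·2 + 5·7 = 0
h_54 = 1·0 + 16·1 + 11·7 + 5·2 = 1
h_55 = 1·1 + 16·0 + 11·1 + 5·7 = 13
h_56 = 1·13 + 16·1 + 11·0 + 5·1 = 0
h_57 = 1·0 + 16·13 + 11·1 + 5·0 = 15
h_58 = 1·15 + 16·0 + 11·13 + 5·1 = 10
h_59 = 1·10 + 16·15 + 11·0 + 5·13 = 9
h_60 = 1·9 + 16·10 + 11·15 + 5·0 = 11
h_61 = 1·11 + 16·9 + 11·10 + 5·15 = 0
h_62 = 1·0 + 16·11 + 11·9 + 5·10 = 2
h_63 = 1·2 + 16·0 + 11·11 + 5·9 = 15
h_64 = 1·15 + 16·2 + 11·0 + 5·11 = 0
h_65 = 1·0 + 16·15 + 11·2 + 5·0 = 7
h_66 = 1·7 + 16·0 + 11·15 + 5·2 = 12
h_67 = 1·12 + 16·7 + 11·0 + 5·15 = 12
h_68 = 1·12 + 16·12 + 11·7 + 5·0 = 9
h_69 = 1·9 + 16·12 + 11·12 + 5·7 = 11
h_70 = 1·11 + 16·9 + 11·12 + 5·12 = 7
h_71 = 1·7 + 16·11 + 11·9 + 5·12 = 2
h_72 = 1·2 + 16·7 + 11·11 + 5·9 = 8
h_73 = 1·8 + 16·2 + 11·7 + 5·11 = 2
h_74 = 1·2 + 16·8 + 11·2 + 5·7 = 0
h_75 = 1·0 + 16·2 + 11·8 + 5·2 = 11
h_76 = 1·11 + 16·0 + 11·2 + 5·8 = 5
h_77 = 1·5 + 16·11 + 11·0 + 5·2 = 4
h_78 = 1·4 + 16·5 + 11·11 + 5·0 = 1
h_79 = 1·1 + 16·4 + 11·5 + 5·11 = 5
h_80 = 1·5 + 16·1 + 11·4 + 5·5 = 5
h_81 = 1·5 + 16·5 + 11·1 + 5·4 = 14
h_82 = 1·14 + 16·5 + 11·5 + 5·1 = 1
h_83 = 1·1 + 16·14 + 11·5 + 5·5 = 16
h_84 = 1·16 + 16·1 + 11·14 + 5·5 = 7
h_85 = 1·7 + 16·16 + 11·1 + 5·14 = 4
h_86 = 1·4 + 16·7 + 11·16 + 5·1 = 8
h_87 = 1·8 + 16·4 + 11·7 + 5·16 = 8
h_88 = 1·8 + 16·8 + 11·4 + 5·7 = 11
h_89 = 1·11 + 16·8 + 11·8 + 5·4 = 9
h_90 = 1·9 + 16·11 + 11·8 + 5·8 = 7
h_91 = 1·7 + 16·9 + 11·11 + 5·8 = 6

6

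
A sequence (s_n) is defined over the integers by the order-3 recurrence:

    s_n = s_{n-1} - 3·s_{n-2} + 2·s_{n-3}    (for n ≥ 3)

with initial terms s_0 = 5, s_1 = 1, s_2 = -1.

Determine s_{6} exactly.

s_3 = 1·-1 + -3·1 + 2·5 = 6
s_4 = 1·6 + -3·-1 + 2·1 = 11
s_5 = 1·11 + -3·6 + 2·-1 = -9
s_6 = 1·-9 + -3·11 + 2·6 = -30

-30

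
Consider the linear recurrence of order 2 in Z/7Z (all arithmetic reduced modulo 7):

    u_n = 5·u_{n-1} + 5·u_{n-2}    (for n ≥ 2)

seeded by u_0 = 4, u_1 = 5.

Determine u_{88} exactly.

u_2 = 5·5 + 5·4 = 3
u_3 = 5·3 + 5·5 = 5
u_4 = 5·5 + 5·3 = 5
u_5 = 5·5 + 5·5 = 1
u_6 = 5·1 + 5·5 = 2
u_7 = 5·2 + 5·1 = 1
u_8 = 5·1 + 5·2 = 1
u_9 = 5·1 + 5·1 = 3
u_10 = 5·3 + 5·1 = 6
u_11 = 5·6 + 5·3 = 3
u_12 = 5·3 + 5·6 = 3
u_13 = 5·3 + 5·3 = 2
u_14 = 5·2 + 5·3 = 4
u_15 = 5·4 + 5·2 = 2
u_16 = 5·2 + 5·4 = 2
u_17 = 5·2 + 5·2 = 6
u_18 = 5·6 + 5·2 = 5
u_19 = 5·5 + 5·6 = 6
u_20 = 5·6 + 5·5 = 6
u_21 = 5·6 + 5·6 = 4
u_22 = 5·4 + 5·6 = 1
u_23 = 5·1 + 5·4 = 4
u_24 = 5·4 + 5·1 = 4
u_25 = 5·4 + 5·4 = 5
(u_24, u_25) = (4, 5) = (u_0, u_1), so the sequence has period 24.
88 ≡ 16 (mod 24), hence u_88 = u_16 = 2.

2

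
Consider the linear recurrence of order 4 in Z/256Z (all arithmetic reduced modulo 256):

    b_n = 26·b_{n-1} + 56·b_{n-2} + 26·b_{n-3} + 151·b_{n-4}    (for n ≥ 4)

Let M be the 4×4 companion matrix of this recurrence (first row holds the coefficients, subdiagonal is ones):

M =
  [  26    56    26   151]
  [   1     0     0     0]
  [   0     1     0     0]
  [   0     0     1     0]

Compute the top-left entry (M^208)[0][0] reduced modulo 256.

241

(M^208)[0][0] is the top entry after applying M 208 times to the unit state (1, 0, 0, 0). Equivalently it is h_{211} for the auxiliary sequence (h_n) obeying the same recurrence with h_3 = 1 and h_i = 0 for 0 ≤ i < 3:
h_4 = 26·1 + 56·0 + 26·0 + 151·0 = 26
h_5 = 26·26 + 56·1 + 26·0 + 151·0 = 220
h_6 = 26·220 + 56·26 + 26·1 + 151·0 = 34
h_7 = 26·34 + 56·220 + 26·26 + 151·1 = 207
h_8 = 26·207 + 56·34 + 26·220 + 151·26 = 36
h_9 = 26·36 + 56·207 + 26·34 + 151·220 = 40
Continuing the recurrence:
  h_10 = 4;  h_11 = 233;  h_12 = 214;  h_13 = 180;  h_14 = 30;  h_15 = 151
  h_16 = 104;  h_17 = 208;  h_18 = 232;  h_19 = 177;  h_20 = 50;  h_21 = 12
  h_22 = 250;  h_23 = 127;  h_24 = 76;  h_25 = 248;  h_26 = 44;  h_27 = 89
  h_28 = 174;  h_29 = 228;  h_30 = 54;  h_31 = 135;  h_32 = 80;  h_33 = 160
  h_34 = 80;  h_35 = 225;  h_36 = 202;  h_37 = 60;  h_38 = 82;  h_39 = 175
  h_40 = 244;  h_41 = 200;  h_42 = 212;  h_43 = 73;  h_44 = 6;  h_45 = 20
  h_46 = 206;  h_47 = 247;  h_48 = 184;  h_49 = 112;  h_50 = 56;  h_51 = 145
  h_52 = 226;  h_53 = 108;  h_54 = 42;  h_55 = 95;  h_56 = 28;  h_57 = 152
  h_58 = 252;  h_59 = 185;  h_60 = 222;  h_61 = 68;  h_62 = 230;  h_63 = 231
  h_64 = 160;  h_65 = 64;  h_66 = 160;  h_67 = 193;  h_68 = 122;  h_69 = 156
  h_70 = 130;  h_71 = 143;  h_72 = 196;  h_73 = 104;  h_74 = 164;  h_75 = 169
  h_76 = 54;  h_77 = 116;  h_78 = 126;  h_79 = 87;  h_80 = 8;  h_81 = 16
  h_82 = 136;  h_83 = 113;  h_84 = 146;  h_85 = 204;  h_86 = 90;  h_87 = 63
  h_88 = 236;  h_89 = 56;  h_90 = 204;  h_91 = 25;  h_92 = 14;  h_93 = 164
  h_94 = 150;  h_95 = 71;  h_96 = 240;  h_97 = 224;  h_98 = 240;  h_99 = 161
  h_100 = 42;  h_101 = 252;  h_102 = 178;  h_103 = 111;  h_104 = 148;  h_105 = 8
  h_106 = 116;  h_107 = 9;  h_108 = 102;  h_109 = 212;  h_110 = 46;  h_111 = 183
  h_112 = 88;  h_113 = 176;  h_114 = 216;  h_115 = 81;  h_116 = 66;  h_117 = 44
  h_118 = 138;  h_119 = 31;  h_120 = 188;  h_121 = 216;  h_122 = 156;  h_123 = 121
  h_124 = 62;  h_125 = 4;  h_126 = 70;  h_127 = 167;  h_128 = 64;  h_129 = 128
  h_130 = 64;  h_131 = 129;  h_132 = 218;  h_133 = 92;  h_134 = 226;  h_135 = 79
  h_136 = 100;  h_137 = 168;  h_138 = 68;  h_139 = 105;  h_140 = 150;  h_141 = 52
  h_142 = 222;  h_143 = 23;  h_144 = 168;  h_145 = 80;  h_146 = 40;  h_147 = 49
  h_148 = 242;  h_149 = 140;  h_150 = 186;  h_151 = 255;  h_152 = 140;  h_153 = 120
  h_154 = 108;  h_155 = 217;  h_156 = 110;  h_157 = 100;  h_158 = 246;  h_159 = 7
  h_160 = 144;  h_161 = 32;  h_162 = 144;  h_163 = 97;  h_164 = 138;  h_165 = 188
  h_166 = 18;  h_167 = 47;  h_168 = 52;  h_169 = 72;  h_170 = 20;  h_171 = 201
  h_172 = 198;  h_173 = 148;  h_174 = 142;  h_175 = 119;  h_176 = 248;  h_177 = 240
  h_178 = 120;  h_179 = 17;  h_180 = 162;  h_181 = 236;  h_182 = 234;  h_183 = 223
  h_184 = 92;  h_185 = 24;  h_186 = 60;  h_187 = 57;  h_188 = 158;  h_189 = 196
  h_190 = 166;  h_191 = 103;  h_192 = 224;  h_193 = 192;  h_194 = 224;  h_195 = 65
  h_196 = 58;  h_197 = 28;  h_198 = 66;  h_199 = 15;  h_200 = 4;  h_201 = 232
  h_202 = 228;  h_203 = 41;  h_204 = 246;  h_205 = 244;  h_206 = 62;  h_207 = 215
  h_208 = 72;  h_209 = 144
h_210 = 26·144 + 56·72 + 26·215 + 151·62 = 200
h_211 = 26·200 + 56·144 + 26·72 + 151·215 = 241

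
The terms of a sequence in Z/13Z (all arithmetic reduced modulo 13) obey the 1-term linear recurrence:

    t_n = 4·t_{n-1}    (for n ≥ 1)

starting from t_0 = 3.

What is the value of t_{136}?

t_1 = 4·3 = 12
t_2 = 4·12 = 9
t_3 = 4·9 = 10
t_4 = 4·10 = 1
t_5 = 4·1 = 4
t_6 = 4·4 = 3
(t_6) = (3) = (t_0), so the sequence has period 6.
136 ≡ 4 (mod 6), hence t_136 = t_4 = 1.

1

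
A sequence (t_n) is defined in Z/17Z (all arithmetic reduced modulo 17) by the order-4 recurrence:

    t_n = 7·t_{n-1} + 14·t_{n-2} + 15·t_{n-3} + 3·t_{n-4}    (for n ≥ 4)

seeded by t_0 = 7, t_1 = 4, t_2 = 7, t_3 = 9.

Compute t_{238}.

1

t_4 = 7·9 + 14·7 + 15·4 + 3·7 = 4
t_5 = 7·4 + 14·9 + 15·7 + 3·4 = 16
t_6 = 7·16 + 14·4 + 15·9 + 3·7 = 1
t_7 = 7·1 + 14·16 + 15·4 + 3·9 = 12
t_8 = 7·12 + 14·1 + 15·16 + 3·4 = 10
t_9 = 7·10 + 14·12 + 15·1 + 3·16 = 12
Continuing the recurrence:
  t_10 = 16;  t_11 = 7;  t_12 = 7;  t_13 = 15;  t_14 = 16;  t_15 = 6
  t_16 = 2;  t_17 = 9;  t_18 = 8;  t_19 = 9;  t_20 = 10;  t_21 = 3
  t_22 = 14;  t_23 = 11;  t_24 = 8;  t_25 = 4;  t_26 = 7;  t_27 = 3
  t_28 = 16;  t_29 = 16;  t_30 = 11;  t_31 = 6;  t_32 = 8;  t_33 = 13
  t_34 = 3;  t_35 = 1;  t_36 = 13;  t_37 = 2;  t_38 = 16;  t_39 = 15
  t_40 = 7;  t_41 = 12;  t_42 = 13;  t_43 = 1;  t_44 = 16;  t_45 = 0
  t_46 = 6;  t_47 = 13;  t_48 = 2;  t_49 = 14;  t_50 = 16;  t_51 = 3
  t_52 = 2;  t_53 = 15;  t_54 = 5;  t_55 = 12;  t_56 = 11;  t_57 = 8
  t_58 = 14;  t_59 = 3;  t_60 = 13;  t_61 = 10;  t_62 = 16;  t_63 = 14
  t_64 = 1;  t_65 = 14;  t_66 = 13;  t_67 = 4;  t_68 = 15;  t_69 = 7
  t_70 = 1;  t_71 = 2;  t_72 = 8;  t_73 = 1;  t_74 = 16;  t_75 = 14
  t_76 = 4;  t_77 = 8;  t_78 = 13;  t_79 = 16;  t_80 = 1;  t_81 = 8
  t_82 = 9;  t_83 = 0;  t_84 = 11;  t_85 = 15;  t_86 = 14;  t_87 = 14
  t_88 = 8;  t_89 = 14;  t_90 = 3;  t_91 = 5;  t_92 = 5;  t_93 = 5
  t_94 = 2;  t_95 = 4;  t_96 = 10;  t_97 = 1;  t_98 = 9;  t_99 = 1
  t_100 = 8;  t_101 = 4;  t_102 = 12;  t_103 = 8;  t_104 = 2;  t_105 = 12
  t_106 = 13;  t_107 = 7;  t_108 = 9;  t_109 = 1;  t_110 = 5;  t_111 = 1
  t_112 = 0;  t_113 = 7;  t_114 = 11;  t_115 = 8;  t_116 = 9;  t_117 = 4
  t_118 = 1;  t_119 = 1;  t_120 = 6;  t_121 = 15;  t_122 = 3;  t_123 = 1
  t_124 = 3;  t_125 = 6;  t_126 = 6;  t_127 = 4;  t_128 = 7;  t_129 = 9
  t_130 = 1;  t_131 = 12;  t_132 = 16;  t_133 = 16;  t_134 = 9;  t_135 = 2
  t_136 = 3;  t_137 = 11;  t_138 = 6;  t_139 = 9;  t_140 = 15;  t_141 = 14
  t_142 = 2;  t_143 = 3;  t_144 = 15;  t_145 = 15;  t_146 = 9;  t_147 = 14
  t_148 = 1;  t_149 = 9;  t_150 = 8;  t_151 = 1;  t_152 = 2;  t_153 = 5
  t_154 = 0;  t_155 = 1;  t_156 = 3;  t_157 = 16;  t_158 = 16;  t_159 = 10
  t_160 = 16;  t_161 = 13;  t_162 = 3;  t_163 = 14;  t_164 = 9;  t_165 = 3
  t_166 = 9;  t_167 = 10;  t_168 = 13;  t_169 = 1;  t_170 = 9;  t_171 = 13
  t_172 = 16;  t_173 = 7;  t_174 = 2;  t_175 = 0;  t_176 = 11;  t_177 = 9
  t_178 = 2;  t_179 = 16;  t_180 = 2;  t_181 = 6;  t_182 = 10;  t_183 = 11
  t_184 = 7;  t_185 = 14;  t_186 = 0;  t_187 = 11;  t_188 = 2;  t_189 = 6
  t_190 = 14;  t_191 = 7;  t_192 = 1;  t_193 = 10;  t_194 = 10;  t_195 = 8
  t_196 = 9;  t_197 = 15;  t_198 = 7;  t_199 = 10;  t_200 = 12;  t_201 = 0
  t_202 = 16;  t_203 = 16;  t_204 = 15;  t_205 = 8;  t_206 = 10;  t_207 = 13
  t_208 = 5;  t_209 = 0;  t_210 = 6;  t_211 = 3;  t_212 = 1;  t_213 = 3
  t_214 = 13;  t_215 = 4;  t_216 = 3;  t_217 = 9;  t_218 = 0;  t_219 = 13
  t_220 = 14;  t_221 = 1;  t_222 = 7;  t_223 = 6;  t_224 = 10;  t_225 = 7
  t_226 = 11;  t_227 = 3;  t_228 = 4;  t_229 = 1;  t_230 = 5;  t_231 = 16
  t_232 = 5;  t_233 = 14;  t_234 = 15;  t_235 = 16;  t_236 = 3
t_237 = 7·3 + 14·16 + 15·15 + 3·14 = 2
t_238 = 7·2 + 14·3 + 15·16 + 3·15 = 1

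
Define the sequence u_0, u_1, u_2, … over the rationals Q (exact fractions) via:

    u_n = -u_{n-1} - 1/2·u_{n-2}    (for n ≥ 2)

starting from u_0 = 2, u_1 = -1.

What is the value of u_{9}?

-1/16

u_2 = -1·-1 + -1/2·2 = 0
u_3 = -1·0 + -1/2·-1 = 1/2
u_4 = -1·1/2 + -1/2·0 = -1/2
u_5 = -1·-1/2 + -1/2·1/2 = 1/4
u_6 = -1·1/4 + -1/2·-1/2 = 0
u_7 = -1·0 + -1/2·1/4 = -1/8
u_8 = -1·-1/8 + -1/2·0 = 1/8
u_9 = -1·1/8 + -1/2·-1/8 = -1/16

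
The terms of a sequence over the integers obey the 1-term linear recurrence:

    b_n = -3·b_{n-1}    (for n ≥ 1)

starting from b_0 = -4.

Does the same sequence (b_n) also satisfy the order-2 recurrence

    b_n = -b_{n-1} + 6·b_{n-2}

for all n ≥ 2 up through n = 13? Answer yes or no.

yes

Terms b_0..b_13: -4, 12, -36, 108, -324, 972, -2916, 8748, -26244, 78732, -236196, 708588, -2125764, 6377292
n=2: candidate gives -36, actual b_2 = -36 ✓
n=3: candidate gives 108, actual b_3 = 108 ✓
n=4: candidate gives -324, actual b_4 = -324 ✓
n=5: candidate gives 972, actual b_5 = 972 ✓
n=6: candidate gives -2916, actual b_6 = -2916 ✓
n=7: candidate gives 8748, actual b_7 = 8748 ✓
n=8: candidate gives -26244, actual b_8 = -26244 ✓
n=9: candidate gives 78732, actual b_9 = 78732 ✓
n=10: candidate gives -236196, actual b_10 = -236196 ✓
n=11: candidate gives 708588, actual b_11 = 708588 ✓
n=12: candidate gives -2125764, actual b_12 = -2125764 ✓
n=13: candidate gives 6377292, actual b_13 = 6377292 ✓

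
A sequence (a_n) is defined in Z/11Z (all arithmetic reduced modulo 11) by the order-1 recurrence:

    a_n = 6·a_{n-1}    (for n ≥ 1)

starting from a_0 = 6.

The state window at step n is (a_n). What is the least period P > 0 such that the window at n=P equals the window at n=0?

n=0: window = (6)
n=1: window = (3)
n=2: window = (7)
n=3: window = (9)
n=4: window = (10)
n=5: window = (5)
n=6: window = (8)
n=7: window = (4)
n=8: window = (2)
n=9: window = (1)
n=10: window = (6)
window at n=10 equals window at n=0 → period = 10

10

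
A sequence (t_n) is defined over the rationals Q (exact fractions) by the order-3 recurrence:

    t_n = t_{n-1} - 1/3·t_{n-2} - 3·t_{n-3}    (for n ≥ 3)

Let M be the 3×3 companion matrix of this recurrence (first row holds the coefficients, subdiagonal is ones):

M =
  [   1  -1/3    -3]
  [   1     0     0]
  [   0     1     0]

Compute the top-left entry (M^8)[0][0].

3481/81

(M^8)[0][0] is the top entry after applying M 8 times to the unit state (1, 0, 0). Equivalently it is h_{10} for the auxiliary sequence (h_n) obeying the same recurrence with h_2 = 1 and h_i = 0 for 0 ≤ i < 2:
h_3 = 1·1 + -1/3·0 + -3·0 = 1
h_4 = 1·1 + -1/3·1 + -3·0 = 2/3
h_5 = 1·2/3 + -1/3·1 + -3·1 = -8/3
h_6 = 1·-8/3 + -1/3·2/3 + -3·1 = -53/9
h_7 = 1·-53/9 + -1/3·-8/3 + -3·2/3 = -7
h_8 = 1·-7 + -1/3·-53/9 + -3·-8/3 = 80/27
h_9 = 1·80/27 + -1/3·-7 + -3·-53/9 = 620/27
h_10 = 1·620/27 + -1/3·80/27 + -3·-7 = 3481/81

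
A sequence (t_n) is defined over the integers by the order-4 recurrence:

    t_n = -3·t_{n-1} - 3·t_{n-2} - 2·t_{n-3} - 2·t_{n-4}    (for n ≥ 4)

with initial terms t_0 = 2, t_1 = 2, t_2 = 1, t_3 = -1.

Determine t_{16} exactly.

t_4 = -3·-1 + -3·1 + -2·2 + -2·2 = -8
t_5 = -3·-8 + -3·-1 + -2·1 + -2·2 = 21
t_6 = -3·21 + -3·-8 + -2·-1 + -2·1 = -39
t_7 = -3·-39 + -3·21 + -2·-8 + -2·-1 = 72
t_8 = -3·72 + -3·-39 + -2·21 + -2·-8 = -125
t_9 = -3·-125 + -3·72 + -2·-39 + -2·21 = 195
t_10 = -3·195 + -3·-125 + -2·72 + -2·-39 = -276
t_11 = -3·-276 + -3·195 + -2·-125 + -2·72 = 349
t_12 = -3·349 + -3·-276 + -2·195 + -2·-125 = -359
t_13 = -3·-359 + -3·349 + -2·-276 + -2·195 = 192
t_14 = -3·192 + -3·-359 + -2·349 + -2·-276 = 355
t_15 = -3·355 + -3·192 + -2·-359 + -2·349 = -1621
t_16 = -3·-1621 + -3·355 + -2·192 + -2·-359 = 4132

4132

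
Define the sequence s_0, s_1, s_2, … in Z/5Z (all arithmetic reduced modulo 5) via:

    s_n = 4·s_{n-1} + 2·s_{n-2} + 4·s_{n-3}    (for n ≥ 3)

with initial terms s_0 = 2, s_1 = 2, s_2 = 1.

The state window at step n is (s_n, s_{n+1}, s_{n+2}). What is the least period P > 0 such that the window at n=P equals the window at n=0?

62

n=0: window = (2, 2, 1)
n=1: window = (2, 1, 1)
n=2: window = (1, 1, 4)
n=3: window = (1, 4, 2)
n=4: window = (4, 2, 0)
n=5: window = (2, 0, 0)
n=6: window = (0, 0, 3)
n=7: window = (0, 3, 2)
n=8: window = (3, 2, 4)
n=9: window = (2, 4, 2)
n=10: window = (4, 2, 4)
n=11: window = (2, 4, 1)
n=12: window = (4, 1, 0)
n=13: window = (1, 0, 3)
n=14: window = (0, 3, 1)
n=15: window = (3, 1, 0)
n=16: window = (1, 0, 4)
n=17: window = (0, 4, 0)
n=18: window = (4, 0, 3)
n=19: window = (0, 3, 3)
n=20: window = (3, 3, 3)
n=21: window = (3, 3, 0)
n=22: window = (3, 0, 3)
n=23: window = (0, 3, 4)
n=24: window = (3, 4, 2)
n=25: window = (4, 2, 3)
n=26: window = (2, 3, 2)
n=27: window = (3, 2, 2)
n=28: window = (2, 2, 4)
n=29: window = (2, 4, 3)
n=30: window = (4, 3, 3)
n=31: window = (3, 3, 4)
n=32: window = (3, 4, 4)
n=33: window = (4, 4, 1)
n=34: window = (4, 1, 3)
n=35: window = (1, 3, 0)
n=36: window = (3, 0, 0)
n=37: window = (0, 0, 2)
n=38: window = (0, 2, 3)
n=39: window = (2, 3, 1)
n=40: window = (3, 1, 3)
…
n=60: window = (3, 1, 2)
n=61: window = (1, 2, 2)
n=62: window = (2, 2, 1)
window at n=62 equals window at n=0 → period = 62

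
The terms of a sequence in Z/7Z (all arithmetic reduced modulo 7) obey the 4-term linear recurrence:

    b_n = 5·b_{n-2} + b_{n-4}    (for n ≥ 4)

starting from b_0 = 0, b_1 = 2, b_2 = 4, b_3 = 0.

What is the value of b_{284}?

b_4 = 0·0 + 5·4 + 0·2 + 1·0 = 6
b_5 = 0·6 + 5·0 + 0·4 + 1·2 = 2
b_6 = 0·2 + 5·6 + 0·0 + 1·4 = 6
b_7 = 0·6 + 5·2 + 0·6 + 1·0 = 3
b_8 = 0·3 + 5·6 + 0·2 + 1·6 = 1
b_9 = 0·1 + 5·3 + 0·6 + 1·2 = 3
b_10 = 0·3 + 5·1 + 0·3 + 1·6 = 4
b_11 = 0·4 + 5·3 + 0·1 + 1·3 = 4
b_12 = 0·4 + 5·4 + 0·3 + 1·1 = 0
b_13 = 0·0 + 5·4 + 0·4 + 1·3 = 2
b_14 = 0·2 + 5·0 + 0·4 + 1·4 = 4
b_15 = 0·4 + 5·2 + 0·0 + 1·4 = 0
(b_12, b_13, b_14, b_15) = (0, 2, 4, 0) = (b_0, b_1, b_2, b_3), so the sequence has period 12.
284 ≡ 8 (mod 12), hence b_284 = b_8 = 1.

1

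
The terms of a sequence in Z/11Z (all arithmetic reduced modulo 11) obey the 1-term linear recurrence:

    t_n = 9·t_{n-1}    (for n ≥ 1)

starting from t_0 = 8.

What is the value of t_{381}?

6

t_1 = 9·8 = 6
t_2 = 9·6 = 10
t_3 = 9·10 = 2
t_4 = 9·2 = 7
t_5 = 9·7 = 8
(t_5) = (8) = (t_0), so the sequence has period 5.
381 ≡ 1 (mod 5), hence t_381 = t_1 = 6.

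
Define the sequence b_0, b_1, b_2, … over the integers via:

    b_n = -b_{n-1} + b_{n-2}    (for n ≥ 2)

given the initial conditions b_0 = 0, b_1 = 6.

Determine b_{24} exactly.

b_2 = -1·6 + 1·0 = -6
b_3 = -1·-6 + 1·6 = 12
b_4 = -1·12 + 1·-6 = -18
b_5 = -1·-18 + 1·12 = 30
b_6 = -1·30 + 1·-18 = -48
b_7 = -1·-48 + 1·30 = 78
b_8 = -1·78 + 1·-48 = -126
b_9 = -1·-126 + 1·78 = 204
b_10 = -1·204 + 1·-126 = -330
b_11 = -1·-330 + 1·204 = 534
b_12 = -1·534 + 1·-330 = -864
b_13 = -1·-864 + 1·534 = 1398
b_14 = -1·1398 + 1·-864 = -2262
b_15 = -1·-2262 + 1·1398 = 3660
b_16 = -1·3660 + 1·-2262 = -5922
b_17 = -1·-5922 + 1·3660 = 9582
b_18 = -1·9582 + 1·-5922 = -15504
b_19 = -1·-15504 + 1·9582 = 25086
b_20 = -1·25086 + 1·-15504 = -40590
b_21 = -1·-40590 + 1·25086 = 65676
b_22 = -1·65676 + 1·-40590 = -106266
b_23 = -1·-106266 + 1·65676 = 171942
b_24 = -1·171942 + 1·-106266 = -278208

-278208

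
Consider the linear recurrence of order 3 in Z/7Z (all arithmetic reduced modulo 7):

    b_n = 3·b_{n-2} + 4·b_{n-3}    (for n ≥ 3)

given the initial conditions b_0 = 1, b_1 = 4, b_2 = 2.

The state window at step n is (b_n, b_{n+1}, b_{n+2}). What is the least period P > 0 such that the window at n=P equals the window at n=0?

48

n=0: window = (1, 4, 2)
n=1: window = (4, 2, 2)
n=2: window = (2, 2, 1)
n=3: window = (2, 1, 0)
n=4: window = (1, 0, 4)
n=5: window = (0, 4, 4)
n=6: window = (4, 4, 5)
n=7: window = (4, 5, 0)
n=8: window = (5, 0, 3)
n=9: window = (0, 3, 6)
n=10: window = (3, 6, 2)
n=11: window = (6, 2, 2)
n=12: window = (2, 2, 2)
n=13: window = (2, 2, 0)
n=14: window = (2, 0, 0)
n=15: window = (0, 0, 1)
n=16: window = (0, 1, 0)
n=17: window = (1, 0, 3)
n=18: window = (0, 3, 4)
n=19: window = (3, 4, 2)
n=20: window = (4, 2, 3)
n=21: window = (2, 3, 1)
n=22: window = (3, 1, 3)
n=23: window = (1, 3, 1)
n=24: window = (3, 1, 6)
n=25: window = (1, 6, 1)
n=26: window = (6, 1, 1)
n=27: window = (1, 1, 6)
n=28: window = (1, 6, 0)
n=29: window = (6, 0, 1)
n=30: window = (0, 1, 3)
n=31: window = (1, 3, 3)
n=32: window = (3, 3, 6)
n=33: window = (3, 6, 0)
n=34: window = (6, 0, 2)
n=35: window = (0, 2, 3)
n=36: window = (2, 3, 6)
n=37: window = (3, 6, 3)
n=38: window = (6, 3, 2)
n=39: window = (3, 2, 5)
n=40: window = (2, 5, 4)
…
n=46: window = (6, 5, 1)
n=47: window = (5, 1, 4)
n=48: window = (1, 4, 2)
window at n=48 equals window at n=0 → period = 48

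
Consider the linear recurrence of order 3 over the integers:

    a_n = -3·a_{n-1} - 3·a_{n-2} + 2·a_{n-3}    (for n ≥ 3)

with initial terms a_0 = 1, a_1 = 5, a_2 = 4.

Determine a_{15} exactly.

a_3 = -3·4 + -3·5 + 2·1 = -25
a_4 = -3·-25 + -3·4 + 2·5 = 73
a_5 = -3·73 + -3·-25 + 2·4 = -136
a_6 = -3·-136 + -3·73 + 2·-25 = 139
a_7 = -3·139 + -3·-136 + 2·73 = 137
a_8 = -3·137 + -3·139 + 2·-136 = -1100
a_9 = -3·-1100 + -3·137 + 2·139 = 3167
a_10 = -3·3167 + -3·-1100 + 2·137 = -5927
a_11 = -3·-5927 + -3·3167 + 2·-1100 = 6080
a_12 = -3·6080 + -3·-5927 + 2·3167 = 5875
a_13 = -3·5875 + -3·6080 + 2·-5927 = -47719
a_14 = -3·-47719 + -3·5875 + 2·6080 = 137692
a_15 = -3·137692 + -3·-47719 + 2·5875 = -258169

-258169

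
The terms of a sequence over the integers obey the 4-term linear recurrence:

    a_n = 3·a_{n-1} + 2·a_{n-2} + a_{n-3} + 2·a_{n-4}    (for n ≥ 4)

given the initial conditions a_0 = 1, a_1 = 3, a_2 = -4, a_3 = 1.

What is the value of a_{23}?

a_4 = 3·1 + 2·-4 + 1·3 + 2·1 = 0
a_5 = 3·0 + 2·1 + 1·-4 + 2·3 = 4
a_6 = 3·4 + 2·0 + 1·1 + 2·-4 = 5
a_7 = 3·5 + 2·4 + 1·0 + 2·1 = 25
a_8 = 3·25 + 2·5 + 1·4 + 2·0 = 89
a_9 = 3·89 + 2·25 + 1·5 + 2·4 = 330
a_10 = 3·330 + 2·89 + 1·25 + 2·5 = 1203
a_11 = 3·1203 + 2·330 + 1·89 + 2·25 = 4408
a_12 = 3·4408 + 2·1203 + 1·330 + 2·89 = 16138
a_13 = 3·16138 + 2·4408 + 1·1203 + 2·330 = 59093
a_14 = 3·59093 + 2·16138 + 1·4408 + 2·1203 = 216369
a_15 = 3·216369 + 2·59093 + 1·16138 + 2·4408 = 792247
a_16 = 3·792247 + 2·216369 + 1·59093 + 2·16138 = 2900848
a_17 = 3·2900848 + 2·792247 + 1·216369 + 2·59093 = 10621593
a_18 = 3·10621593 + 2·2900848 + 1·792247 + 2·216369 = 38891460
a_19 = 3·38891460 + 2·10621593 + 1·2900848 + 2·792247 = 142402908
a_20 = 3·142402908 + 2·38891460 + 1·10621593 + 2·2900848 = 521414933
a_21 = 3·521414933 + 2·142402908 + 1·38891460 + 2·10621593 = 1909185261
a_22 = 3·1909185261 + 2·521414933 + 1·142402908 + 2·38891460 = 6990571477
a_23 = 3·6990571477 + 2·1909185261 + 1·521414933 + 2·142402908 = 25596305702

25596305702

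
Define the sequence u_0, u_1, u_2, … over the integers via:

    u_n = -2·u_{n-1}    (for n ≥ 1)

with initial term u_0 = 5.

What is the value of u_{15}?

u_1 = -2·5 = -10
u_2 = -2·-10 = 20
u_3 = -2·20 = -40
u_4 = -2·-40 = 80
u_5 = -2·80 = -160
u_6 = -2·-160 = 320
u_7 = -2·320 = -640
u_8 = -2·-640 = 1280
u_9 = -2·1280 = -2560
u_10 = -2·-2560 = 5120
u_11 = -2·5120 = -10240
u_12 = -2·-10240 = 20480
u_13 = -2·20480 = -40960
u_14 = -2·-40960 = 81920
u_15 = -2·81920 = -163840

-163840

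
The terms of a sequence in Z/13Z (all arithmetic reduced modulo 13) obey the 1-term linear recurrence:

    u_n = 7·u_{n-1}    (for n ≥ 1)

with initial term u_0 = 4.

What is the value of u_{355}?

11

u_1 = 7·4 = 2
u_2 = 7·2 = 1
u_3 = 7·1 = 7
u_4 = 7·7 = 10
u_5 = 7·10 = 5
u_6 = 7·5 = 9
u_7 = 7·9 = 11
u_8 = 7·11 = 12
u_9 = 7·12 = 6
u_10 = 7·6 = 3
u_11 = 7·3 = 8
u_12 = 7·8 = 4
(u_12) = (4) = (u_0), so the sequence has period 12.
355 ≡ 7 (mod 12), hence u_355 = u_7 = 11.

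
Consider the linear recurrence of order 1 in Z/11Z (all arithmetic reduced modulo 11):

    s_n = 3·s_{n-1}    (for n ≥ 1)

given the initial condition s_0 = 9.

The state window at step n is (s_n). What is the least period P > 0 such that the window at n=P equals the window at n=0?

5

n=0: window = (9)
n=1: window = (5)
n=2: window = (4)
n=3: window = (1)
n=4: window = (3)
n=5: window = (9)
window at n=5 equals window at n=0 → period = 5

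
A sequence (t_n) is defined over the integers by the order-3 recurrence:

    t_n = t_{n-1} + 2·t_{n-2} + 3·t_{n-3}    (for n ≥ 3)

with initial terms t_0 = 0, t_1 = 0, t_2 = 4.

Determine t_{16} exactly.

401700

t_3 = 1·4 + 2·0 + 3·0 = 4
t_4 = 1·4 + 2·4 + 3·0 = 12
t_5 = 1·12 + 2·4 + 3·4 = 32
t_6 = 1·32 + 2·12 + 3·4 = 68
t_7 = 1·68 + 2·32 + 3·12 = 168
t_8 = 1·168 + 2·68 + 3·32 = 400
t_9 = 1·400 + 2·168 + 3·68 = 940
t_10 = 1·940 + 2·400 + 3·168 = 2244
t_11 = 1·2244 + 2·940 + 3·400 = 5324
t_12 = 1·5324 + 2·2244 + 3·940 = 12632
t_13 = 1·12632 + 2·5324 + 3·2244 = 30012
t_14 = 1·30012 + 2·12632 + 3·5324 = 71248
t_15 = 1·71248 + 2·30012 + 3·12632 = 169168
t_16 = 1·169168 + 2·71248 + 3·30012 = 401700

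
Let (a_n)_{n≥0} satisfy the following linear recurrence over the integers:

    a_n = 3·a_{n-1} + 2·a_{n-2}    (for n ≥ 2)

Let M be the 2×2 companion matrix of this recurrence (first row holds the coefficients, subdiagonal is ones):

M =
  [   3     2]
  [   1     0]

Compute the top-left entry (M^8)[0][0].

22363

(M^8)[0][0] is the top entry after applying M 8 times to the unit state (1, 0). Equivalently it is h_{9} for the auxiliary sequence (h_n) obeying the same recurrence with h_1 = 1 and h_i = 0 for 0 ≤ i < 1:
h_2 = 3·1 + 2·0 = 3
h_3 = 3·3 + 2·1 = 11
h_4 = 3·11 + 2·3 = 39
h_5 = 3·39 + 2·11 = 139
h_6 = 3·139 + 2·39 = 495
h_7 = 3·495 + 2·139 = 1763
h_8 = 3·1763 + 2·495 = 6279
h_9 = 3·6279 + 2·1763 = 22363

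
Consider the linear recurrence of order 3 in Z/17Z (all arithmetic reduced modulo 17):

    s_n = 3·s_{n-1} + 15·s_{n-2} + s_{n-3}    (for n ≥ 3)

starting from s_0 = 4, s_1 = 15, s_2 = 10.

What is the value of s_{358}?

s_3 = 3·10 + 15·15 + 1·4 = 4
s_4 = 3·4 + 15·10 + 1·15 = 7
s_5 = 3·7 + 15·4 + 1·10 = 6
s_6 = 3·6 + 15·7 + 1·4 = 8
s_7 = 3·8 + 15·6 + 1·7 = 2
s_8 = 3·2 + 15·8 + 1·6 = 13
s_9 = 3·13 + 15·2 + 1·8 = 9
s_10 = 3·9 + 15·13 + 1·2 = 3
s_11 = 3·3 + 15·9 + 1·13 = 4
s_12 = 3·4 + 15·3 + 1·9 = 15
s_13 = 3·15 + 15·4 + 1·3 = 6
s_14 = 3·6 + 15·15 + 1·4 = 9
s_15 = 3·9 + 15·6 + 1·15 = 13
s_16 = 3·13 + 15·9 + 1·6 = 10
s_17 = 3·10 + 15·13 + 1·9 = 13
s_18 = 3·13 + 15·10 + 1·13 = 15
s_19 = 3·15 + 15·13 + 1·10 = 12
s_20 = 3·12 + 15·15 + 1·13 = 2
s_21 = 3·2 + 15·12 + 1·15 = 14
s_22 = 3·14 + 15·2 + 1·12 = 16
s_23 = 3·16 + 15·14 + 1·2 = 5
s_24 = 3·5 + 15·16 + 1·14 = 14
s_25 = 3·14 + 15·5 + 1·16 = 14
s_26 = 3·14 + 15·14 + 1·5 = 2
s_27 = 3·2 + 15·14 + 1·14 = 9
s_28 = 3·9 + 15·2 + 1·14 = 3
s_29 = 3·3 + 15·9 + 1·2 = 10
s_30 = 3·10 + 15·3 + 1·9 = 16
s_31 = 3·16 + 15·10 + 1·3 = 14
s_32 = 3·14 + 15·16 + 1·10 = 3
s_33 = 3·3 + 15·14 + 1·16 = 14
s_34 = 3·14 + 15·3 + 1·14 = 16
s_35 = 3·16 + 15·14 + 1·3 = 6
s_36 = 3·6 + 15·16 + 1·14 = 0
s_37 = 3·0 + 15·6 + 1·16 = 4
s_38 = 3·4 + 15·0 + 1·6 = 1
s_39 = 3·1 + 15·4 + 1·0 = 12
s_40 = 3·12 + 15·1 + 1·4 = 4
s_41 = 3·4 + 15·12 + 1·1 = 6
s_42 = 3·6 + 15·4 + 1·12 = 5
s_43 = 3·5 + 15·6 + 1·4 = 7
s_44 = 3·7 + 15·5 + 1·6 = 0
s_45 = 3·0 + 15·7 + 1·5 = 8
s_46 = 3·8 + 15·0 + 1·7 = 14
s_47 = 3·14 + 15·8 + 1·0 = 9
s_48 = 3·9 + 15·14 + 1·8 = 7
s_49 = 3·7 + 15·9 + 1·14 = 0
s_50 = 3·0 + 15·7 + 1·9 = 12
s_51 = 3·12 + 15·0 + 1·7 = 9
s_52 = 3·9 + 15·12 + 1·0 = 3
s_53 = 3·3 + 15·9 + 1·12 = 3
s_54 = 3·3 + 15·3 + 1·9 = 12
s_55 = 3·12 + 15·3 + 1·3 = 16
s_56 = 3·16 + 15·12 + 1·3 = 10
s_57 = 3·10 + 15·16 + 1·12 = 10
s_58 = 3·10 + 15·10 + 1·16 = 9
s_59 = 3·9 + 15·10 + 1·10 = 0
s_60 = 3·0 + 15·9 + 1·10 = 9
s_61 = 3·9 + 15·0 + 1·9 = 2
s_62 = 3·2 + 15·9 + 1·0 = 5
s_63 = 3·5 + 15·2 + 1·9 = 3
s_64 = 3·3 + 15·5 + 1·2 = 1
s_65 = 3·1 + 15·3 + 1·5 = 2
s_66 = 3·2 + 15·1 + 1·3 = 7
s_67 = 3·7 + 15·2 + 1·1 = 1
s_68 = 3·1 + 15·7 + 1·2 = 8
s_69 = 3·8 + 15·1 + 1·7 = 12
s_70 = 3·12 + 15·8 + 1·1 = 4
s_71 = 3·4 + 15·12 + 1·8 = 13
s_72 = 3·13 + 15·4 + 1·12 = 9
s_73 = 3·9 + 15·13 + 1·4 = 5
s_74 = 3·5 + 15·9 + 1·13 = 10
s_75 = 3·10 + 15·5 + 1·9 = 12
s_76 = 3·12 + 15·10 + 1·5 = 4
s_77 = 3·4 + 15·12 + 1·10 = 15
s_78 = 3·15 + 15·4 + 1·12 = 15
s_79 = 3·15 + 15·15 + 1·4 = 2
s_80 = 3·2 + 15·15 + 1·15 = 8
s_81 = 3·8 + 15·2 + 1·15 = 1
s_82 = 3·1 + 15·8 + 1·2 = 6
s_83 = 3·6 + 15·1 + 1·8 = 7
s_84 = 3·7 + 15·6 + 1·1 = 10
s_85 = 3·10 + 15·7 + 1·6 = 5
s_86 = 3·5 + 15·10 + 1·7 = 2
s_87 = 3·2 + 15·5 + 1·10 = 6
s_88 = 3·6 + 15·2 + 1·5 = 2
s_89 = 3·2 + 15·6 + 1·2 = 13
s_90 = 3·13 + 15·2 + 1·6 = 7
s_91 = 3·7 + 15·13 + 1·2 = 14
s_92 = 3·14 + 15·7 + 1·13 = 7
s_93 = 3·7 + 15·14 + 1·7 = 0
s_94 = 3·0 + 15·7 + 1·14 = 0
s_95 = 3·0 + 15·0 + 1·7 = 7
s_96 = 3·7 + 15·0 + 1·0 = 4
s_97 = 3·4 + 15·7 + 1·0 = 15
s_98 = 3·15 + 15·4 + 1·7 = 10
(s_96, s_97, s_98) = (4, 15, 10) = (s_0, s_1, s_2), so the sequence has period 96.
358 ≡ 70 (mod 96), hence s_358 = s_70 = 4.

4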